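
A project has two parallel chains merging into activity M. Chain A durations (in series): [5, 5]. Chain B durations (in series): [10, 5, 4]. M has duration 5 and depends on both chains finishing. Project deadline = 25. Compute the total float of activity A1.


Forward pass: ES(A1) = sum of predecessors on chain A = 0
EF = ES + duration = 0 + 5 = 5
Backward pass: LF(M) = deadline = 25; LS(M) = 25 - 5 = 20
LF(A1) = LS(M) - sum(successors on chain A) = 20 - 5 = 15
LS = LF - duration = 15 - 5 = 10
Total float = LS - ES = 10 - 0 = 10

10


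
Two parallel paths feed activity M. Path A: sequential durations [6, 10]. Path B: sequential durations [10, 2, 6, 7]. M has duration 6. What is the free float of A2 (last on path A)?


ES(A2) = sum of predecessors on chain A = 6
EF(A2) = ES + duration = 6 + 10 = 16
Successor of A2 is M. ES(M) = max(sum(A), sum(B)) = max(16, 25) = 25
Free float = ES(successor) - EF(current) = 25 - 16 = 9

9


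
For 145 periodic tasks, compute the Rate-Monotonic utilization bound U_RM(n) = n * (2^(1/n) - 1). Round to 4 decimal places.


Compute 2^(1/145) = 1.0047917694
Subtract 1: 1.0047917694 - 1 = 0.0047917694
Multiply by n: 145 * 0.0047917694 = 0.6948065630
Round to 4 dp: 0.6948

0.6948


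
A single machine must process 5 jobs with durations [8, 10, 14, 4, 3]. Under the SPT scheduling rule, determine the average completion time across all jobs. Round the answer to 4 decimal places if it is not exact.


Sort jobs by processing time (SPT order): [3, 4, 8, 10, 14]
Compute completion times sequentially:
  Job 1: processing = 3, completes at 3
  Job 2: processing = 4, completes at 7
  Job 3: processing = 8, completes at 15
  Job 4: processing = 10, completes at 25
  Job 5: processing = 14, completes at 39
Sum of completion times = 89
Average completion time = 89/5 = 17.8

17.8


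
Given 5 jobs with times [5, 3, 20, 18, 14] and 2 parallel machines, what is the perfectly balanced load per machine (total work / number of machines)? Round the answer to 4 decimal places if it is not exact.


Total processing time = 5 + 3 + 20 + 18 + 14 = 60
Number of machines = 2
Ideal balanced load = 60 / 2 = 30.0

30.0


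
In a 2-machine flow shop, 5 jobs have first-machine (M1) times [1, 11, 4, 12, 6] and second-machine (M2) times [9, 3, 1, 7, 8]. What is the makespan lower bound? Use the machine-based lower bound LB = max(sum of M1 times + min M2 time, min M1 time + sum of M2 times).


LB1 = sum(M1 times) + min(M2 times) = 34 + 1 = 35
LB2 = min(M1 times) + sum(M2 times) = 1 + 28 = 29
Lower bound = max(LB1, LB2) = max(35, 29) = 35

35


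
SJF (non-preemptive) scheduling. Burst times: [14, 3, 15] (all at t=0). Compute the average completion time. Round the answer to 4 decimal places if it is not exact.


SJF order (ascending): [3, 14, 15]
Completion times:
  Job 1: burst=3, C=3
  Job 2: burst=14, C=17
  Job 3: burst=15, C=32
Average completion = 52/3 = 17.3333

17.3333


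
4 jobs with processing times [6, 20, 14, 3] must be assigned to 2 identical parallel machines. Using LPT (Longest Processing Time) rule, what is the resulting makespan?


Sort jobs in decreasing order (LPT): [20, 14, 6, 3]
Assign each job to the least loaded machine:
  Machine 1: jobs [20, 3], load = 23
  Machine 2: jobs [14, 6], load = 20
Makespan = max load = 23

23


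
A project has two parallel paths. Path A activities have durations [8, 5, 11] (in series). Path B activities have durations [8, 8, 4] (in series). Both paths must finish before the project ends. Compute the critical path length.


Path A total = 8 + 5 + 11 = 24
Path B total = 8 + 8 + 4 = 20
Critical path = longest path = max(24, 20) = 24

24


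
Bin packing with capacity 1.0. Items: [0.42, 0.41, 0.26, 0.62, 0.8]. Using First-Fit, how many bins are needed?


Place items sequentially using First-Fit:
  Item 0.42 -> new Bin 1
  Item 0.41 -> Bin 1 (now 0.83)
  Item 0.26 -> new Bin 2
  Item 0.62 -> Bin 2 (now 0.88)
  Item 0.8 -> new Bin 3
Total bins used = 3

3


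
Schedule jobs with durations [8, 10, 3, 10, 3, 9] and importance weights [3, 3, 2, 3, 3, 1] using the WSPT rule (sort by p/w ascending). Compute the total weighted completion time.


Compute p/w ratios and sort ascending (WSPT): [(3, 3), (3, 2), (8, 3), (10, 3), (10, 3), (9, 1)]
Compute weighted completion times:
  Job (p=3,w=3): C=3, w*C=3*3=9
  Job (p=3,w=2): C=6, w*C=2*6=12
  Job (p=8,w=3): C=14, w*C=3*14=42
  Job (p=10,w=3): C=24, w*C=3*24=72
  Job (p=10,w=3): C=34, w*C=3*34=102
  Job (p=9,w=1): C=43, w*C=1*43=43
Total weighted completion time = 280

280


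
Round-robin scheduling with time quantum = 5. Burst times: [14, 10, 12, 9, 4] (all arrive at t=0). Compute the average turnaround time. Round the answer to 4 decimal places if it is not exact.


Time quantum = 5
Execution trace:
  J1 runs 5 units, time = 5
  J2 runs 5 units, time = 10
  J3 runs 5 units, time = 15
  J4 runs 5 units, time = 20
  J5 runs 4 units, time = 24
  J1 runs 5 units, time = 29
  J2 runs 5 units, time = 34
  J3 runs 5 units, time = 39
  J4 runs 4 units, time = 43
  J1 runs 4 units, time = 47
  J3 runs 2 units, time = 49
Finish times: [47, 34, 49, 43, 24]
Average turnaround = 197/5 = 39.4

39.4


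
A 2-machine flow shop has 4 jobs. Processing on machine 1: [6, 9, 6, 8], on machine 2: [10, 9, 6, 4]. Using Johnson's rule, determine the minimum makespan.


Apply Johnson's rule:
  Group 1 (a <= b): [(1, 6, 10), (3, 6, 6), (2, 9, 9)]
  Group 2 (a > b): [(4, 8, 4)]
Optimal job order: [1, 3, 2, 4]
Schedule:
  Job 1: M1 done at 6, M2 done at 16
  Job 3: M1 done at 12, M2 done at 22
  Job 2: M1 done at 21, M2 done at 31
  Job 4: M1 done at 29, M2 done at 35
Makespan = 35

35


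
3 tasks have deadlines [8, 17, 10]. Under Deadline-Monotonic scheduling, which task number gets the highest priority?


Sort tasks by relative deadline (ascending):
  Task 1: deadline = 8
  Task 3: deadline = 10
  Task 2: deadline = 17
Priority order (highest first): [1, 3, 2]
Highest priority task = 1

1


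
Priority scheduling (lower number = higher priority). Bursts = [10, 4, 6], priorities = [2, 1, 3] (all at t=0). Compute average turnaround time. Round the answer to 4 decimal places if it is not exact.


Sort by priority (ascending = highest first):
Order: [(1, 4), (2, 10), (3, 6)]
Completion times:
  Priority 1, burst=4, C=4
  Priority 2, burst=10, C=14
  Priority 3, burst=6, C=20
Average turnaround = 38/3 = 12.6667

12.6667


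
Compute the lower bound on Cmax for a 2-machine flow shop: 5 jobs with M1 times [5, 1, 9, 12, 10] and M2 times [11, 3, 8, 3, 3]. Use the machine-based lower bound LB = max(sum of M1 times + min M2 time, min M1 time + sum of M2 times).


LB1 = sum(M1 times) + min(M2 times) = 37 + 3 = 40
LB2 = min(M1 times) + sum(M2 times) = 1 + 28 = 29
Lower bound = max(LB1, LB2) = max(40, 29) = 40

40


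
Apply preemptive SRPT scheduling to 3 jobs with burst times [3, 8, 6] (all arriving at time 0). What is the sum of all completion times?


Since all jobs arrive at t=0, SRPT equals SPT ordering.
SPT order: [3, 6, 8]
Completion times:
  Job 1: p=3, C=3
  Job 2: p=6, C=9
  Job 3: p=8, C=17
Total completion time = 3 + 9 + 17 = 29

29


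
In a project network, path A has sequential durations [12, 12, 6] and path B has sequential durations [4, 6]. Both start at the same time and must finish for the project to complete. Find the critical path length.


Path A total = 12 + 12 + 6 = 30
Path B total = 4 + 6 = 10
Critical path = longest path = max(30, 10) = 30

30


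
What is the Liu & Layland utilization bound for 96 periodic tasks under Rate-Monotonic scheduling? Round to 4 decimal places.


Compute 2^(1/96) = 1.0072464122
Subtract 1: 1.0072464122 - 1 = 0.0072464122
Multiply by n: 96 * 0.0072464122 = 0.6956555712
Round to 4 dp: 0.6957

0.6957


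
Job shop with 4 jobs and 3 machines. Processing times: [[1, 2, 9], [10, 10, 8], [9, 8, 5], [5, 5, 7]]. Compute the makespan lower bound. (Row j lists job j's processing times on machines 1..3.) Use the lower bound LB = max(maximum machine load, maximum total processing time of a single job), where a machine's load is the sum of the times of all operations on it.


Machine loads:
  Machine 1: 1 + 10 + 9 + 5 = 25
  Machine 2: 2 + 10 + 8 + 5 = 25
  Machine 3: 9 + 8 + 5 + 7 = 29
Max machine load = 29
Job totals:
  Job 1: 12
  Job 2: 28
  Job 3: 22
  Job 4: 17
Max job total = 28
Lower bound = max(29, 28) = 29

29


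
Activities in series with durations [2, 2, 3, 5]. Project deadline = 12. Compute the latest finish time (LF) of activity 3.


LF(activity 3) = deadline - sum of successor durations
Successors: activities 4 through 4 with durations [5]
Sum of successor durations = 5
LF = 12 - 5 = 7

7


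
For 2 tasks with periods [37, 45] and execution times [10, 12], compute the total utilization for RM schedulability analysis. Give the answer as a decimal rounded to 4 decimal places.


Compute individual utilizations (exact fractions):
  Task 1: C/T = 10/37 (approx. 0.2703)
  Task 2: C/T = 12/45 = 4/15 (approx. 0.2667)
Total utilization U = 10/37 + 4/15 = 298/555
Rounded to 4 decimal places: U = 0.5369
RM (Liu & Layland) bound for 2 tasks = 0.828427; compare with U = 298/555 (approx. 0.536937)
U <= bound, so schedulable by RM sufficient condition.

0.5369


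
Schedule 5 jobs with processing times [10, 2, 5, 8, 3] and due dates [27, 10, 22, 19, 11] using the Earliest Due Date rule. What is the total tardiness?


Sort by due date (EDD order): [(2, 10), (3, 11), (8, 19), (5, 22), (10, 27)]
Compute completion times and tardiness:
  Job 1: p=2, d=10, C=2, tardiness=max(0,2-10)=0
  Job 2: p=3, d=11, C=5, tardiness=max(0,5-11)=0
  Job 3: p=8, d=19, C=13, tardiness=max(0,13-19)=0
  Job 4: p=5, d=22, C=18, tardiness=max(0,18-22)=0
  Job 5: p=10, d=27, C=28, tardiness=max(0,28-27)=1
Total tardiness = 1

1


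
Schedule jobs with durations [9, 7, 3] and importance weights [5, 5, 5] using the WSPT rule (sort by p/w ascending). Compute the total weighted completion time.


Compute p/w ratios and sort ascending (WSPT): [(3, 5), (7, 5), (9, 5)]
Compute weighted completion times:
  Job (p=3,w=5): C=3, w*C=5*3=15
  Job (p=7,w=5): C=10, w*C=5*10=50
  Job (p=9,w=5): C=19, w*C=5*19=95
Total weighted completion time = 160

160


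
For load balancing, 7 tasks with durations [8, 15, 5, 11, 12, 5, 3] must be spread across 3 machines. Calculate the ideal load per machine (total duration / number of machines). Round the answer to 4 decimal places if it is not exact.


Total processing time = 8 + 15 + 5 + 11 + 12 + 5 + 3 = 59
Number of machines = 3
Ideal balanced load = 59 / 3 = 19.6667

19.6667


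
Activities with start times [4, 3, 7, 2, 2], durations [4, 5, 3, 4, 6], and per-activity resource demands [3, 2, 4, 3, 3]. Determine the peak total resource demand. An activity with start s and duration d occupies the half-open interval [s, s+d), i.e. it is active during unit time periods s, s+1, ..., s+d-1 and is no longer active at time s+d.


Each activity i is active on [start_i, start_i + duration_i).
Compute total resource usage per time slot:
  t=0: active resources = [], total = 0
  t=1: active resources = [], total = 0
  t=2: active resources = [3, 3], total = 6
  t=3: active resources = [2, 3, 3], total = 8
  t=4: active resources = [3, 2, 3, 3], total = 11
  t=5: active resources = [3, 2, 3, 3], total = 11
  t=6: active resources = [3, 2, 3], total = 8
  t=7: active resources = [3, 2, 4, 3], total = 12
  t=8: active resources = [4], total = 4
  t=9: active resources = [4], total = 4
Peak resource demand = 12

12


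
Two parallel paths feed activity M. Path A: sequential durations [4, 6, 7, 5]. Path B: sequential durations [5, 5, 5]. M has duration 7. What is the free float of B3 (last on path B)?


ES(B3) = sum of predecessors on chain B = 10
EF(B3) = ES + duration = 10 + 5 = 15
Successor of B3 is M. ES(M) = max(sum(A), sum(B)) = max(22, 15) = 22
Free float = ES(successor) - EF(current) = 22 - 15 = 7

7


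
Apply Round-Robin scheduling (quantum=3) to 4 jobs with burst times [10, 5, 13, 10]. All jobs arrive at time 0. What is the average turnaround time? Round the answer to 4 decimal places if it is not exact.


Time quantum = 3
Execution trace:
  J1 runs 3 units, time = 3
  J2 runs 3 units, time = 6
  J3 runs 3 units, time = 9
  J4 runs 3 units, time = 12
  J1 runs 3 units, time = 15
  J2 runs 2 units, time = 17
  J3 runs 3 units, time = 20
  J4 runs 3 units, time = 23
  J1 runs 3 units, time = 26
  J3 runs 3 units, time = 29
  J4 runs 3 units, time = 32
  J1 runs 1 units, time = 33
  J3 runs 3 units, time = 36
  J4 runs 1 units, time = 37
  J3 runs 1 units, time = 38
Finish times: [33, 17, 38, 37]
Average turnaround = 125/4 = 31.25

31.25


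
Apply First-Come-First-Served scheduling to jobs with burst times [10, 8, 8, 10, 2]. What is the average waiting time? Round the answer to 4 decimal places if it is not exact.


FCFS order (as given): [10, 8, 8, 10, 2]
Waiting times:
  Job 1: wait = 0
  Job 2: wait = 10
  Job 3: wait = 18
  Job 4: wait = 26
  Job 5: wait = 36
Sum of waiting times = 90
Average waiting time = 90/5 = 18.0

18.0


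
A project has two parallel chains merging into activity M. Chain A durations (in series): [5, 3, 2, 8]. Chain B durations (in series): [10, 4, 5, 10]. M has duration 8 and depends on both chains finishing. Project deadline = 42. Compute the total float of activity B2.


Forward pass: ES(B2) = sum of predecessors on chain B = 10
EF = ES + duration = 10 + 4 = 14
Backward pass: LF(M) = deadline = 42; LS(M) = 42 - 8 = 34
LF(B2) = LS(M) - sum(successors on chain B) = 34 - 15 = 19
LS = LF - duration = 19 - 4 = 15
Total float = LS - ES = 15 - 10 = 5

5


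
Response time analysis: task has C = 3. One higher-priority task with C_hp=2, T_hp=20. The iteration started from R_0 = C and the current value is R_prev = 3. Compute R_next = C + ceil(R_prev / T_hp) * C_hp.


R_next = C + ceil(R_prev / T_hp) * C_hp
ceil(3 / 20) = ceil(0.15) = 1
Interference = 1 * 2 = 2
R_next = 3 + 2 = 5

5


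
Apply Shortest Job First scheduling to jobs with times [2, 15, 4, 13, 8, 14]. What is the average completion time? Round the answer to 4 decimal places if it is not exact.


SJF order (ascending): [2, 4, 8, 13, 14, 15]
Completion times:
  Job 1: burst=2, C=2
  Job 2: burst=4, C=6
  Job 3: burst=8, C=14
  Job 4: burst=13, C=27
  Job 5: burst=14, C=41
  Job 6: burst=15, C=56
Average completion = 146/6 = 24.3333

24.3333


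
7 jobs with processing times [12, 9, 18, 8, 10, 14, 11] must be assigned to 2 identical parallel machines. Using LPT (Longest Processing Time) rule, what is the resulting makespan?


Sort jobs in decreasing order (LPT): [18, 14, 12, 11, 10, 9, 8]
Assign each job to the least loaded machine:
  Machine 1: jobs [18, 11, 9], load = 38
  Machine 2: jobs [14, 12, 10, 8], load = 44
Makespan = max load = 44

44


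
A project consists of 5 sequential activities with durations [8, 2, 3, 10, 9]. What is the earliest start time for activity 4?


Activity 4 starts after activities 1 through 3 complete.
Predecessor durations: [8, 2, 3]
ES = 8 + 2 + 3 = 13

13


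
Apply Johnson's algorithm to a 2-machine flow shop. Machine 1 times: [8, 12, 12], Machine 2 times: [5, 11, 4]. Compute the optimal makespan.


Apply Johnson's rule:
  Group 1 (a <= b): []
  Group 2 (a > b): [(2, 12, 11), (1, 8, 5), (3, 12, 4)]
Optimal job order: [2, 1, 3]
Schedule:
  Job 2: M1 done at 12, M2 done at 23
  Job 1: M1 done at 20, M2 done at 28
  Job 3: M1 done at 32, M2 done at 36
Makespan = 36

36


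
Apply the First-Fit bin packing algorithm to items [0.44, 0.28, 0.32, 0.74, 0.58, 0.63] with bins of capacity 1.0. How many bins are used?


Place items sequentially using First-Fit:
  Item 0.44 -> new Bin 1
  Item 0.28 -> Bin 1 (now 0.72)
  Item 0.32 -> new Bin 2
  Item 0.74 -> new Bin 3
  Item 0.58 -> Bin 2 (now 0.9)
  Item 0.63 -> new Bin 4
Total bins used = 4

4


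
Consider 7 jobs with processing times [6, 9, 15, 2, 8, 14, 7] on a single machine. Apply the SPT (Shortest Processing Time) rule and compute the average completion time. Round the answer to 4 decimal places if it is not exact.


Sort jobs by processing time (SPT order): [2, 6, 7, 8, 9, 14, 15]
Compute completion times sequentially:
  Job 1: processing = 2, completes at 2
  Job 2: processing = 6, completes at 8
  Job 3: processing = 7, completes at 15
  Job 4: processing = 8, completes at 23
  Job 5: processing = 9, completes at 32
  Job 6: processing = 14, completes at 46
  Job 7: processing = 15, completes at 61
Sum of completion times = 187
Average completion time = 187/7 = 26.7143

26.7143


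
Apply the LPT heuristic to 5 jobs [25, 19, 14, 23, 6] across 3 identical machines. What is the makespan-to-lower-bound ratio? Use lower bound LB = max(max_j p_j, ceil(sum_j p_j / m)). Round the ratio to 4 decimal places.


LPT order: [25, 23, 19, 14, 6]
Machine loads after assignment: [25, 29, 33]
LPT makespan = 33
Lower bound = max(max_job, ceil(total/3)) = max(25, 29) = 29
Ratio = 33 / 29 = 1.1379

1.1379


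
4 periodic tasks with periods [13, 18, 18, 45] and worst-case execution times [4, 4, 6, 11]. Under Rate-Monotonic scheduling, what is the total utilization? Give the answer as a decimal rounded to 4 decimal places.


Compute individual utilizations (exact fractions):
  Task 1: C/T = 4/13 (approx. 0.3077)
  Task 2: C/T = 4/18 = 2/9 (approx. 0.2222)
  Task 3: C/T = 6/18 = 1/3 (approx. 0.3333)
  Task 4: C/T = 11/45 (approx. 0.2444)
Total utilization U = 4/13 + 2/9 + 1/3 + 11/45 = 72/65
Rounded to 4 decimal places: U = 1.1077
RM (Liu & Layland) bound for 4 tasks = 0.756828; compare with U = 72/65 (approx. 1.107692)
U > 1, so the task set is not schedulable (processor overloaded).

1.1077


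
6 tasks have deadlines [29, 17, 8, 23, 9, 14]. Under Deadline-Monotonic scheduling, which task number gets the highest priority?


Sort tasks by relative deadline (ascending):
  Task 3: deadline = 8
  Task 5: deadline = 9
  Task 6: deadline = 14
  Task 2: deadline = 17
  Task 4: deadline = 23
  Task 1: deadline = 29
Priority order (highest first): [3, 5, 6, 2, 4, 1]
Highest priority task = 3

3


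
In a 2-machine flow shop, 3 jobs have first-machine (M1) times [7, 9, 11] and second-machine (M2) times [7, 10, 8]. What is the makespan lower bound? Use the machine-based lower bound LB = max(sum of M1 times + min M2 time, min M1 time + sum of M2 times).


LB1 = sum(M1 times) + min(M2 times) = 27 + 7 = 34
LB2 = min(M1 times) + sum(M2 times) = 7 + 25 = 32
Lower bound = max(LB1, LB2) = max(34, 32) = 34

34


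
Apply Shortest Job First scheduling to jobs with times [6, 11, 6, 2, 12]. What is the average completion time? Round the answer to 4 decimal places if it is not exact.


SJF order (ascending): [2, 6, 6, 11, 12]
Completion times:
  Job 1: burst=2, C=2
  Job 2: burst=6, C=8
  Job 3: burst=6, C=14
  Job 4: burst=11, C=25
  Job 5: burst=12, C=37
Average completion = 86/5 = 17.2

17.2


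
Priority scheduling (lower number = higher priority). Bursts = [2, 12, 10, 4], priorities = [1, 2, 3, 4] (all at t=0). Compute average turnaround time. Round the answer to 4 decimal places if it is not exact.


Sort by priority (ascending = highest first):
Order: [(1, 2), (2, 12), (3, 10), (4, 4)]
Completion times:
  Priority 1, burst=2, C=2
  Priority 2, burst=12, C=14
  Priority 3, burst=10, C=24
  Priority 4, burst=4, C=28
Average turnaround = 68/4 = 17.0

17.0


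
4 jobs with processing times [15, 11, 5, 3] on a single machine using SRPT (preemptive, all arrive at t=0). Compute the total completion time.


Since all jobs arrive at t=0, SRPT equals SPT ordering.
SPT order: [3, 5, 11, 15]
Completion times:
  Job 1: p=3, C=3
  Job 2: p=5, C=8
  Job 3: p=11, C=19
  Job 4: p=15, C=34
Total completion time = 3 + 8 + 19 + 34 = 64

64


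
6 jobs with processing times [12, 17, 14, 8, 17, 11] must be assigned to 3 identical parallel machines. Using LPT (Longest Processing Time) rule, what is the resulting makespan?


Sort jobs in decreasing order (LPT): [17, 17, 14, 12, 11, 8]
Assign each job to the least loaded machine:
  Machine 1: jobs [17, 11], load = 28
  Machine 2: jobs [17, 8], load = 25
  Machine 3: jobs [14, 12], load = 26
Makespan = max load = 28

28


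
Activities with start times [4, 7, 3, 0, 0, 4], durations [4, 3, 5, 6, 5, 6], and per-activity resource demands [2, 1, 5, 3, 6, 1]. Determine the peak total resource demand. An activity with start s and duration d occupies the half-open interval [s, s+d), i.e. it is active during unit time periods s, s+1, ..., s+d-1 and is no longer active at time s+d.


Each activity i is active on [start_i, start_i + duration_i).
Compute total resource usage per time slot:
  t=0: active resources = [3, 6], total = 9
  t=1: active resources = [3, 6], total = 9
  t=2: active resources = [3, 6], total = 9
  t=3: active resources = [5, 3, 6], total = 14
  t=4: active resources = [2, 5, 3, 6, 1], total = 17
  t=5: active resources = [2, 5, 3, 1], total = 11
  t=6: active resources = [2, 5, 1], total = 8
  t=7: active resources = [2, 1, 5, 1], total = 9
  t=8: active resources = [1, 1], total = 2
  t=9: active resources = [1, 1], total = 2
Peak resource demand = 17

17


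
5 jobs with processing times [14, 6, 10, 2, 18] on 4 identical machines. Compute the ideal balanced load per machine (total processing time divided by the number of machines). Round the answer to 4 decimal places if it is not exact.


Total processing time = 14 + 6 + 10 + 2 + 18 = 50
Number of machines = 4
Ideal balanced load = 50 / 4 = 12.5

12.5


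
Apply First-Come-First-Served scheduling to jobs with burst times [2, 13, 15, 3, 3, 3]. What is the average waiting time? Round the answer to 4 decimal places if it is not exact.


FCFS order (as given): [2, 13, 15, 3, 3, 3]
Waiting times:
  Job 1: wait = 0
  Job 2: wait = 2
  Job 3: wait = 15
  Job 4: wait = 30
  Job 5: wait = 33
  Job 6: wait = 36
Sum of waiting times = 116
Average waiting time = 116/6 = 19.3333

19.3333


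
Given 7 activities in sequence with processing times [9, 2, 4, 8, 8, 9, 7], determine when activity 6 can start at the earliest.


Activity 6 starts after activities 1 through 5 complete.
Predecessor durations: [9, 2, 4, 8, 8]
ES = 9 + 2 + 4 + 8 + 8 = 31

31


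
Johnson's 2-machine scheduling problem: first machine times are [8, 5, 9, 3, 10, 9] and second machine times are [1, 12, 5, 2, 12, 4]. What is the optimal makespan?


Apply Johnson's rule:
  Group 1 (a <= b): [(2, 5, 12), (5, 10, 12)]
  Group 2 (a > b): [(3, 9, 5), (6, 9, 4), (4, 3, 2), (1, 8, 1)]
Optimal job order: [2, 5, 3, 6, 4, 1]
Schedule:
  Job 2: M1 done at 5, M2 done at 17
  Job 5: M1 done at 15, M2 done at 29
  Job 3: M1 done at 24, M2 done at 34
  Job 6: M1 done at 33, M2 done at 38
  Job 4: M1 done at 36, M2 done at 40
  Job 1: M1 done at 44, M2 done at 45
Makespan = 45

45


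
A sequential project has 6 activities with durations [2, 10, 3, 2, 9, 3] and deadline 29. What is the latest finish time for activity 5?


LF(activity 5) = deadline - sum of successor durations
Successors: activities 6 through 6 with durations [3]
Sum of successor durations = 3
LF = 29 - 3 = 26

26


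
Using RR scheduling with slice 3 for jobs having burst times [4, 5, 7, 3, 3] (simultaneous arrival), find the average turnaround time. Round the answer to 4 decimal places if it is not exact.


Time quantum = 3
Execution trace:
  J1 runs 3 units, time = 3
  J2 runs 3 units, time = 6
  J3 runs 3 units, time = 9
  J4 runs 3 units, time = 12
  J5 runs 3 units, time = 15
  J1 runs 1 units, time = 16
  J2 runs 2 units, time = 18
  J3 runs 3 units, time = 21
  J3 runs 1 units, time = 22
Finish times: [16, 18, 22, 12, 15]
Average turnaround = 83/5 = 16.6

16.6


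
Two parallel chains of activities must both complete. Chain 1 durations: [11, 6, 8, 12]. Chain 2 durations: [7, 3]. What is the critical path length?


Path A total = 11 + 6 + 8 + 12 = 37
Path B total = 7 + 3 = 10
Critical path = longest path = max(37, 10) = 37

37


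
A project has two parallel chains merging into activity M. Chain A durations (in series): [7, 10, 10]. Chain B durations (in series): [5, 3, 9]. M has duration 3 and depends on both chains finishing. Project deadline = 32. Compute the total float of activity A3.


Forward pass: ES(A3) = sum of predecessors on chain A = 17
EF = ES + duration = 17 + 10 = 27
Backward pass: LF(M) = deadline = 32; LS(M) = 32 - 3 = 29
LF(A3) = LS(M) - sum(successors on chain A) = 29 - 0 = 29
LS = LF - duration = 29 - 10 = 19
Total float = LS - ES = 19 - 17 = 2

2


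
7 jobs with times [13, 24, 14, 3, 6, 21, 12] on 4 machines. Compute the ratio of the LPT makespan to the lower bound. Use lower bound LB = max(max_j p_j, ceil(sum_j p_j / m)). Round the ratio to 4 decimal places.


LPT order: [24, 21, 14, 13, 12, 6, 3]
Machine loads after assignment: [24, 21, 23, 25]
LPT makespan = 25
Lower bound = max(max_job, ceil(total/4)) = max(24, 24) = 24
Ratio = 25 / 24 = 1.0417

1.0417


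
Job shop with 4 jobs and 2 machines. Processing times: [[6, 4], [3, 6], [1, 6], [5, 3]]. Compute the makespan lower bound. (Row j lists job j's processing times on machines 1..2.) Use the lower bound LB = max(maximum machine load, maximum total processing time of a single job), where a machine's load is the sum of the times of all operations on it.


Machine loads:
  Machine 1: 6 + 3 + 1 + 5 = 15
  Machine 2: 4 + 6 + 6 + 3 = 19
Max machine load = 19
Job totals:
  Job 1: 10
  Job 2: 9
  Job 3: 7
  Job 4: 8
Max job total = 10
Lower bound = max(19, 10) = 19

19


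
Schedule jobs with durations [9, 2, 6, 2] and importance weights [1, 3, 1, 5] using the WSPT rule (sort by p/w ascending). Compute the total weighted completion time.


Compute p/w ratios and sort ascending (WSPT): [(2, 5), (2, 3), (6, 1), (9, 1)]
Compute weighted completion times:
  Job (p=2,w=5): C=2, w*C=5*2=10
  Job (p=2,w=3): C=4, w*C=3*4=12
  Job (p=6,w=1): C=10, w*C=1*10=10
  Job (p=9,w=1): C=19, w*C=1*19=19
Total weighted completion time = 51

51


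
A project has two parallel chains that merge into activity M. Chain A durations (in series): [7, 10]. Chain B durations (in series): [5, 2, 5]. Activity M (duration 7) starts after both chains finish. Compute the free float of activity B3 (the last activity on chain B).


ES(B3) = sum of predecessors on chain B = 7
EF(B3) = ES + duration = 7 + 5 = 12
Successor of B3 is M. ES(M) = max(sum(A), sum(B)) = max(17, 12) = 17
Free float = ES(successor) - EF(current) = 17 - 12 = 5

5


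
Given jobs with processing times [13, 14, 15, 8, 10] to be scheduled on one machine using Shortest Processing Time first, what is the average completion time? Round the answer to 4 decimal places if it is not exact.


Sort jobs by processing time (SPT order): [8, 10, 13, 14, 15]
Compute completion times sequentially:
  Job 1: processing = 8, completes at 8
  Job 2: processing = 10, completes at 18
  Job 3: processing = 13, completes at 31
  Job 4: processing = 14, completes at 45
  Job 5: processing = 15, completes at 60
Sum of completion times = 162
Average completion time = 162/5 = 32.4

32.4


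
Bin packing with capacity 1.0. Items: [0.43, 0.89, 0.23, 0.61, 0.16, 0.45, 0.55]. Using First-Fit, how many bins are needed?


Place items sequentially using First-Fit:
  Item 0.43 -> new Bin 1
  Item 0.89 -> new Bin 2
  Item 0.23 -> Bin 1 (now 0.66)
  Item 0.61 -> new Bin 3
  Item 0.16 -> Bin 1 (now 0.82)
  Item 0.45 -> new Bin 4
  Item 0.55 -> Bin 4 (now 1.0)
Total bins used = 4

4


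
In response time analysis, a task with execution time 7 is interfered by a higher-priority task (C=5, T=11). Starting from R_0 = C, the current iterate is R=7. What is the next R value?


R_next = C + ceil(R_prev / T_hp) * C_hp
ceil(7 / 11) = ceil(0.6364) = 1
Interference = 1 * 5 = 5
R_next = 7 + 5 = 12

12


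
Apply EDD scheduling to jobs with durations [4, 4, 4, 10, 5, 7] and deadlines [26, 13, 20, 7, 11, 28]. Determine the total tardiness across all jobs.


Sort by due date (EDD order): [(10, 7), (5, 11), (4, 13), (4, 20), (4, 26), (7, 28)]
Compute completion times and tardiness:
  Job 1: p=10, d=7, C=10, tardiness=max(0,10-7)=3
  Job 2: p=5, d=11, C=15, tardiness=max(0,15-11)=4
  Job 3: p=4, d=13, C=19, tardiness=max(0,19-13)=6
  Job 4: p=4, d=20, C=23, tardiness=max(0,23-20)=3
  Job 5: p=4, d=26, C=27, tardiness=max(0,27-26)=1
  Job 6: p=7, d=28, C=34, tardiness=max(0,34-28)=6
Total tardiness = 23

23


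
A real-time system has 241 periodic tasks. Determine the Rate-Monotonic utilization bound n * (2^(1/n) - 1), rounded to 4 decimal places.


Compute 2^(1/241) = 1.0028802694
Subtract 1: 1.0028802694 - 1 = 0.0028802694
Multiply by n: 241 * 0.0028802694 = 0.6941449254
Round to 4 dp: 0.6941

0.6941


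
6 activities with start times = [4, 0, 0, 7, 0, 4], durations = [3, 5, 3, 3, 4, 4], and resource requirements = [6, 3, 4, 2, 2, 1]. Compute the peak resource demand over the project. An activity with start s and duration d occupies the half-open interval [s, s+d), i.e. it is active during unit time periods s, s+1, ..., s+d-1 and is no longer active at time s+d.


Each activity i is active on [start_i, start_i + duration_i).
Compute total resource usage per time slot:
  t=0: active resources = [3, 4, 2], total = 9
  t=1: active resources = [3, 4, 2], total = 9
  t=2: active resources = [3, 4, 2], total = 9
  t=3: active resources = [3, 2], total = 5
  t=4: active resources = [6, 3, 1], total = 10
  t=5: active resources = [6, 1], total = 7
  t=6: active resources = [6, 1], total = 7
  t=7: active resources = [2, 1], total = 3
  t=8: active resources = [2], total = 2
  t=9: active resources = [2], total = 2
Peak resource demand = 10

10


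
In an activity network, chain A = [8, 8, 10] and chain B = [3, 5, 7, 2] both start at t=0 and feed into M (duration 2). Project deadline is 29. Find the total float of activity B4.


Forward pass: ES(B4) = sum of predecessors on chain B = 15
EF = ES + duration = 15 + 2 = 17
Backward pass: LF(M) = deadline = 29; LS(M) = 29 - 2 = 27
LF(B4) = LS(M) - sum(successors on chain B) = 27 - 0 = 27
LS = LF - duration = 27 - 2 = 25
Total float = LS - ES = 25 - 15 = 10

10


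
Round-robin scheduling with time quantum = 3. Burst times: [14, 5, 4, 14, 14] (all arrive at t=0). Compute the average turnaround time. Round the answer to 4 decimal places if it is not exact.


Time quantum = 3
Execution trace:
  J1 runs 3 units, time = 3
  J2 runs 3 units, time = 6
  J3 runs 3 units, time = 9
  J4 runs 3 units, time = 12
  J5 runs 3 units, time = 15
  J1 runs 3 units, time = 18
  J2 runs 2 units, time = 20
  J3 runs 1 units, time = 21
  J4 runs 3 units, time = 24
  J5 runs 3 units, time = 27
  J1 runs 3 units, time = 30
  J4 runs 3 units, time = 33
  J5 runs 3 units, time = 36
  J1 runs 3 units, time = 39
  J4 runs 3 units, time = 42
  J5 runs 3 units, time = 45
  J1 runs 2 units, time = 47
  J4 runs 2 units, time = 49
  J5 runs 2 units, time = 51
Finish times: [47, 20, 21, 49, 51]
Average turnaround = 188/5 = 37.6

37.6


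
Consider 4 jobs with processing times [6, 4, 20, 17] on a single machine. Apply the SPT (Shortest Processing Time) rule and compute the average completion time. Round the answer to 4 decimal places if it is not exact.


Sort jobs by processing time (SPT order): [4, 6, 17, 20]
Compute completion times sequentially:
  Job 1: processing = 4, completes at 4
  Job 2: processing = 6, completes at 10
  Job 3: processing = 17, completes at 27
  Job 4: processing = 20, completes at 47
Sum of completion times = 88
Average completion time = 88/4 = 22.0

22.0


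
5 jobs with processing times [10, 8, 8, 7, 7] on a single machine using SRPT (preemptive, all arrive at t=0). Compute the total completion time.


Since all jobs arrive at t=0, SRPT equals SPT ordering.
SPT order: [7, 7, 8, 8, 10]
Completion times:
  Job 1: p=7, C=7
  Job 2: p=7, C=14
  Job 3: p=8, C=22
  Job 4: p=8, C=30
  Job 5: p=10, C=40
Total completion time = 7 + 14 + 22 + 30 + 40 = 113

113


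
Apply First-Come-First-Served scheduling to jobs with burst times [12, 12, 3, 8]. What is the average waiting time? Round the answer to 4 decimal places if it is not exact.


FCFS order (as given): [12, 12, 3, 8]
Waiting times:
  Job 1: wait = 0
  Job 2: wait = 12
  Job 3: wait = 24
  Job 4: wait = 27
Sum of waiting times = 63
Average waiting time = 63/4 = 15.75

15.75


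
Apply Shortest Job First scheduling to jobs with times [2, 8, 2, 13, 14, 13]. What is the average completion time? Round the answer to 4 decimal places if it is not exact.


SJF order (ascending): [2, 2, 8, 13, 13, 14]
Completion times:
  Job 1: burst=2, C=2
  Job 2: burst=2, C=4
  Job 3: burst=8, C=12
  Job 4: burst=13, C=25
  Job 5: burst=13, C=38
  Job 6: burst=14, C=52
Average completion = 133/6 = 22.1667

22.1667


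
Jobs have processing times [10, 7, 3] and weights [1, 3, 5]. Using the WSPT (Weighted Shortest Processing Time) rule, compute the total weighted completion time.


Compute p/w ratios and sort ascending (WSPT): [(3, 5), (7, 3), (10, 1)]
Compute weighted completion times:
  Job (p=3,w=5): C=3, w*C=5*3=15
  Job (p=7,w=3): C=10, w*C=3*10=30
  Job (p=10,w=1): C=20, w*C=1*20=20
Total weighted completion time = 65

65


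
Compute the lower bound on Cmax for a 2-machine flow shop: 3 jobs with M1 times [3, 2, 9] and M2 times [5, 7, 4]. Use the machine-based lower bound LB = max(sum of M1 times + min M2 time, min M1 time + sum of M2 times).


LB1 = sum(M1 times) + min(M2 times) = 14 + 4 = 18
LB2 = min(M1 times) + sum(M2 times) = 2 + 16 = 18
Lower bound = max(LB1, LB2) = max(18, 18) = 18

18


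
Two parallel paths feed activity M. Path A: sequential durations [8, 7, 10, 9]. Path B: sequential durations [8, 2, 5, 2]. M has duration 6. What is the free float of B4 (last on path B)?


ES(B4) = sum of predecessors on chain B = 15
EF(B4) = ES + duration = 15 + 2 = 17
Successor of B4 is M. ES(M) = max(sum(A), sum(B)) = max(34, 17) = 34
Free float = ES(successor) - EF(current) = 34 - 17 = 17

17


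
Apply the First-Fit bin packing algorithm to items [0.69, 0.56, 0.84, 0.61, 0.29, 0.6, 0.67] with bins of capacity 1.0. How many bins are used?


Place items sequentially using First-Fit:
  Item 0.69 -> new Bin 1
  Item 0.56 -> new Bin 2
  Item 0.84 -> new Bin 3
  Item 0.61 -> new Bin 4
  Item 0.29 -> Bin 1 (now 0.98)
  Item 0.6 -> new Bin 5
  Item 0.67 -> new Bin 6
Total bins used = 6

6


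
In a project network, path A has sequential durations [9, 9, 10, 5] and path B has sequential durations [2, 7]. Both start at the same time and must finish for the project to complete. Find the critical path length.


Path A total = 9 + 9 + 10 + 5 = 33
Path B total = 2 + 7 = 9
Critical path = longest path = max(33, 9) = 33

33


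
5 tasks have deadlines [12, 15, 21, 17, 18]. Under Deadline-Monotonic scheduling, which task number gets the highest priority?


Sort tasks by relative deadline (ascending):
  Task 1: deadline = 12
  Task 2: deadline = 15
  Task 4: deadline = 17
  Task 5: deadline = 18
  Task 3: deadline = 21
Priority order (highest first): [1, 2, 4, 5, 3]
Highest priority task = 1

1


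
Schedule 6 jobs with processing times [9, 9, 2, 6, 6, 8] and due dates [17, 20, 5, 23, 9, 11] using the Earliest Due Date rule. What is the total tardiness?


Sort by due date (EDD order): [(2, 5), (6, 9), (8, 11), (9, 17), (9, 20), (6, 23)]
Compute completion times and tardiness:
  Job 1: p=2, d=5, C=2, tardiness=max(0,2-5)=0
  Job 2: p=6, d=9, C=8, tardiness=max(0,8-9)=0
  Job 3: p=8, d=11, C=16, tardiness=max(0,16-11)=5
  Job 4: p=9, d=17, C=25, tardiness=max(0,25-17)=8
  Job 5: p=9, d=20, C=34, tardiness=max(0,34-20)=14
  Job 6: p=6, d=23, C=40, tardiness=max(0,40-23)=17
Total tardiness = 44

44


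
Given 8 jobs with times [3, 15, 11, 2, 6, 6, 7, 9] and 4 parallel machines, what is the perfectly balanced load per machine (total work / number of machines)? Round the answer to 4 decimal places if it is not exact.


Total processing time = 3 + 15 + 11 + 2 + 6 + 6 + 7 + 9 = 59
Number of machines = 4
Ideal balanced load = 59 / 4 = 14.75

14.75


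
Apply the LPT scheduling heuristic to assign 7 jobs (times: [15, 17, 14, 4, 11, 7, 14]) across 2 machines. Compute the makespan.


Sort jobs in decreasing order (LPT): [17, 15, 14, 14, 11, 7, 4]
Assign each job to the least loaded machine:
  Machine 1: jobs [17, 14, 7, 4], load = 42
  Machine 2: jobs [15, 14, 11], load = 40
Makespan = max load = 42

42


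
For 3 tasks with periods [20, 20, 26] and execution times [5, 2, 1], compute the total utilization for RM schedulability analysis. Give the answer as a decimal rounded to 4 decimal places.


Compute individual utilizations (exact fractions):
  Task 1: C/T = 5/20 = 1/4 (approx. 0.25)
  Task 2: C/T = 2/20 = 1/10 (approx. 0.1)
  Task 3: C/T = 1/26 (approx. 0.0385)
Total utilization U = 1/4 + 1/10 + 1/26 = 101/260
Rounded to 4 decimal places: U = 0.3885
RM (Liu & Layland) bound for 3 tasks = 0.779763; compare with U = 101/260 (approx. 0.388462)
U <= bound, so schedulable by RM sufficient condition.

0.3885


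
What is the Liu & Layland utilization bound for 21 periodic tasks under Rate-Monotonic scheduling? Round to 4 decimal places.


Compute 2^(1/21) = 1.0335577830
Subtract 1: 1.0335577830 - 1 = 0.0335577830
Multiply by n: 21 * 0.0335577830 = 0.7047134430
Round to 4 dp: 0.7047

0.7047


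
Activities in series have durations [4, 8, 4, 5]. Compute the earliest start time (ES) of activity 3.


Activity 3 starts after activities 1 through 2 complete.
Predecessor durations: [4, 8]
ES = 4 + 8 = 12

12


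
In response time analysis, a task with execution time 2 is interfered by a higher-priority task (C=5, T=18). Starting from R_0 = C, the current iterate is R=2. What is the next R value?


R_next = C + ceil(R_prev / T_hp) * C_hp
ceil(2 / 18) = ceil(0.1111) = 1
Interference = 1 * 5 = 5
R_next = 2 + 5 = 7

7


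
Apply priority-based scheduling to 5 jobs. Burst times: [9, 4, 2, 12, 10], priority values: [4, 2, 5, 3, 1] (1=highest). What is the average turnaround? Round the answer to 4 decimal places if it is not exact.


Sort by priority (ascending = highest first):
Order: [(1, 10), (2, 4), (3, 12), (4, 9), (5, 2)]
Completion times:
  Priority 1, burst=10, C=10
  Priority 2, burst=4, C=14
  Priority 3, burst=12, C=26
  Priority 4, burst=9, C=35
  Priority 5, burst=2, C=37
Average turnaround = 122/5 = 24.4

24.4


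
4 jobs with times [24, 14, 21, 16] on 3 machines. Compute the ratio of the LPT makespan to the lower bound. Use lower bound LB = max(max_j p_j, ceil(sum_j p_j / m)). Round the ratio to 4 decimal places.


LPT order: [24, 21, 16, 14]
Machine loads after assignment: [24, 21, 30]
LPT makespan = 30
Lower bound = max(max_job, ceil(total/3)) = max(24, 25) = 25
Ratio = 30 / 25 = 1.2

1.2


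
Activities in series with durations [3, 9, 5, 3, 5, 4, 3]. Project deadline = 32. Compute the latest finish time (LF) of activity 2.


LF(activity 2) = deadline - sum of successor durations
Successors: activities 3 through 7 with durations [5, 3, 5, 4, 3]
Sum of successor durations = 20
LF = 32 - 20 = 12

12


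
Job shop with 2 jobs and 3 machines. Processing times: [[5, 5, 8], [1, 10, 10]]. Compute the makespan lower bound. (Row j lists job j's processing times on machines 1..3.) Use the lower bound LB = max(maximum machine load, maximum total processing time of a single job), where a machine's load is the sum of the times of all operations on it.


Machine loads:
  Machine 1: 5 + 1 = 6
  Machine 2: 5 + 10 = 15
  Machine 3: 8 + 10 = 18
Max machine load = 18
Job totals:
  Job 1: 18
  Job 2: 21
Max job total = 21
Lower bound = max(18, 21) = 21

21


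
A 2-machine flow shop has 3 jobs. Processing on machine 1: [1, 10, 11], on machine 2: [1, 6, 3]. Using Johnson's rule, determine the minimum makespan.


Apply Johnson's rule:
  Group 1 (a <= b): [(1, 1, 1)]
  Group 2 (a > b): [(2, 10, 6), (3, 11, 3)]
Optimal job order: [1, 2, 3]
Schedule:
  Job 1: M1 done at 1, M2 done at 2
  Job 2: M1 done at 11, M2 done at 17
  Job 3: M1 done at 22, M2 done at 25
Makespan = 25

25
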